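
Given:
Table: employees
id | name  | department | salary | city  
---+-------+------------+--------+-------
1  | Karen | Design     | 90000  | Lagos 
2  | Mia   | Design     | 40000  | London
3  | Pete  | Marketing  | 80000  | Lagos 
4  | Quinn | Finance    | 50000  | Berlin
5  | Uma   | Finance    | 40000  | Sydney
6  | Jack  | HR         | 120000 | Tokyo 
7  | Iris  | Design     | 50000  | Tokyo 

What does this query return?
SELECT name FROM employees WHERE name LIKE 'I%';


LIKE 'I%' matches names starting with 'I'
Matching: 1

1 rows:
Iris


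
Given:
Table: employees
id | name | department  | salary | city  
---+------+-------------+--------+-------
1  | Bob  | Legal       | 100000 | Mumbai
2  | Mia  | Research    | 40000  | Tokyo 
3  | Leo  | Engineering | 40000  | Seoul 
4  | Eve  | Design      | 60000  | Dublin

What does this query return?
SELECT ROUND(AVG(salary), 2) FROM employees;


SUM(salary) = 240000
COUNT = 4
ROUND(AVG, 2) = ROUND(240000 / 4, 2) = 60000.0

60000.0


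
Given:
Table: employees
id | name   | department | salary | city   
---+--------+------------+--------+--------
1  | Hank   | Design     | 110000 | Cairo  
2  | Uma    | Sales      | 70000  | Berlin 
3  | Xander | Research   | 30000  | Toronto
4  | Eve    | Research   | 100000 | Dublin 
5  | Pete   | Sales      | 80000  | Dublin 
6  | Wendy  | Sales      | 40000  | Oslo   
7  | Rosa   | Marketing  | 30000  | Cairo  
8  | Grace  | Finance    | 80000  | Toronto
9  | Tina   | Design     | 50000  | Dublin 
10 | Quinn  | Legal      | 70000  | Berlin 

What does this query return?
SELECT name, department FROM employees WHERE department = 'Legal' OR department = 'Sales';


Filtering: department = 'Legal' OR 'Sales'
Matching: 4 rows

4 rows:
Uma, Sales
Pete, Sales
Wendy, Sales
Quinn, Legal


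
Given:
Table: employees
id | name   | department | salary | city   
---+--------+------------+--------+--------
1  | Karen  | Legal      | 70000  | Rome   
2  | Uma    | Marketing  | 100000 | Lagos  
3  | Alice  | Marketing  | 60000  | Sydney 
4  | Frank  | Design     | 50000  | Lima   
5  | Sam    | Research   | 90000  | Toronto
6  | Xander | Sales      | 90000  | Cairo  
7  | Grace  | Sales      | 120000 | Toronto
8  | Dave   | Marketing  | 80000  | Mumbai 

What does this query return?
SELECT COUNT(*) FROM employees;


COUNT(*) counts all rows

8


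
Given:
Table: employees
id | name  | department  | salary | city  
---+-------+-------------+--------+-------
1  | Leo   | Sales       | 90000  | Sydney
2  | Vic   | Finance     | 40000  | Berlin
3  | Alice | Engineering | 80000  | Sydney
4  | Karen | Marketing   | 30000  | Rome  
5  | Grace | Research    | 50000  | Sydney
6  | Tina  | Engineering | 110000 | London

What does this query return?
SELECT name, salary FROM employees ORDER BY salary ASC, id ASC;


Sorting by salary ASC, then id ASC for ties

6 rows:
Karen, 30000
Vic, 40000
Grace, 50000
Alice, 80000
Leo, 90000
Tina, 110000


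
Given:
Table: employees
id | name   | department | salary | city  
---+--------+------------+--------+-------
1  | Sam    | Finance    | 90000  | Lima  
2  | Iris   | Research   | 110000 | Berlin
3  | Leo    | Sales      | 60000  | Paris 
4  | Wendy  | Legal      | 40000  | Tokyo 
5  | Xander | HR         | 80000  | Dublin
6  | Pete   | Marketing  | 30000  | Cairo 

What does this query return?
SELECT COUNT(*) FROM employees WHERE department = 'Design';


Counting rows where department = 'Design'


0


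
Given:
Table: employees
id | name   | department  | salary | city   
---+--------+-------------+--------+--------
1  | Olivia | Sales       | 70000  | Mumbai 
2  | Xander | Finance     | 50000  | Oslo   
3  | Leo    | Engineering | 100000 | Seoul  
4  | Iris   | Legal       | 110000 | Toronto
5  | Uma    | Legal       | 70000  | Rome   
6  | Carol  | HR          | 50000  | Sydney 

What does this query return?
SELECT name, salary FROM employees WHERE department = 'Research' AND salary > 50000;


Filtering: department = 'Research' AND salary > 50000
Matching: 0 rows

Empty result set (0 rows)


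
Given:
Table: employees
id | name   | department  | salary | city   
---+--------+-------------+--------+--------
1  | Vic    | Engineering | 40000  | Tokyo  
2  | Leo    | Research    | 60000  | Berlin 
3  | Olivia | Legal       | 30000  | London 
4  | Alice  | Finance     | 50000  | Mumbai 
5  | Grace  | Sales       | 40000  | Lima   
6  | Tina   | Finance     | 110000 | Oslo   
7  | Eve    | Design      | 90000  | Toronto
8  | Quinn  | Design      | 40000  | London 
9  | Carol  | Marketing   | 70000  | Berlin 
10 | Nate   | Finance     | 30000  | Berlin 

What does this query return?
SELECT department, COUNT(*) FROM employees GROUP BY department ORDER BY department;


Assigning each row to its department group:
  Vic -> Engineering
  Leo -> Research
  Olivia -> Legal
  Alice -> Finance
  Grace -> Sales
  Tina -> Finance
  Eve -> Design
  Quinn -> Design
  Carol -> Marketing
  Nate -> Finance


7 groups:
Design, 2
Engineering, 1
Finance, 3
Legal, 1
Marketing, 1
Research, 1
Sales, 1


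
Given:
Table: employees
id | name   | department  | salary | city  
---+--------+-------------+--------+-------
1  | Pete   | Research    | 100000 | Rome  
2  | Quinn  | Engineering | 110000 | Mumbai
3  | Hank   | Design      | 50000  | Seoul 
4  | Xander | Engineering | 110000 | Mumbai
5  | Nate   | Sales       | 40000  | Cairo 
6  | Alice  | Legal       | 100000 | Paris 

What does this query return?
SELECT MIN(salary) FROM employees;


Salaries: 100000, 110000, 50000, 110000, 40000, 100000
MIN = 40000

40000


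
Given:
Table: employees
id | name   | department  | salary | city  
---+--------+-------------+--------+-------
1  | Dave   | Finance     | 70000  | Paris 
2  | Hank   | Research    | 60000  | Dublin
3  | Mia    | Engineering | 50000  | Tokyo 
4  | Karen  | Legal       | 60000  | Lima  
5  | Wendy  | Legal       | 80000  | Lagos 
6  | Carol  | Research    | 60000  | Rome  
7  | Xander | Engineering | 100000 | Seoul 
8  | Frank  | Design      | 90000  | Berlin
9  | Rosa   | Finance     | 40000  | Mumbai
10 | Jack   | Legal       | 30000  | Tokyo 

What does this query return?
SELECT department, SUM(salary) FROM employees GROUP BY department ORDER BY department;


Summing salary within each department:
  Design: 90000 = 90000
  Engineering: 50000 + 100000 = 150000
  Finance: 70000 + 40000 = 110000
  Legal: 60000 + 80000 + 30000 = 170000
  Research: 60000 + 60000 = 120000


5 groups:
Design, 90000
Engineering, 150000
Finance, 110000
Legal, 170000
Research, 120000


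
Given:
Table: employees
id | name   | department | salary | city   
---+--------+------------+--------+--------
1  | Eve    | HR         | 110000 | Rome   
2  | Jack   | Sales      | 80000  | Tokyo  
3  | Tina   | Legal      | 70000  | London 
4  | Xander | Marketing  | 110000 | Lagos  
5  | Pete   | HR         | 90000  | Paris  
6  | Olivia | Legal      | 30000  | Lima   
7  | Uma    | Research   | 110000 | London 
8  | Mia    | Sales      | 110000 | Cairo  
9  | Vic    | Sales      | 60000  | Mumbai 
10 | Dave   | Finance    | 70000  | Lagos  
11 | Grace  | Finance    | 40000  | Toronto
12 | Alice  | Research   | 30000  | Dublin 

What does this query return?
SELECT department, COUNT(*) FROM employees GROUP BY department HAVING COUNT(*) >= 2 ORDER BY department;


Groups with count >= 2:
  Finance: 2 -> PASS
  HR: 2 -> PASS
  Legal: 2 -> PASS
  Research: 2 -> PASS
  Sales: 3 -> PASS
  Marketing: 1 -> filtered out


5 groups:
Finance, 2
HR, 2
Legal, 2
Research, 2
Sales, 3


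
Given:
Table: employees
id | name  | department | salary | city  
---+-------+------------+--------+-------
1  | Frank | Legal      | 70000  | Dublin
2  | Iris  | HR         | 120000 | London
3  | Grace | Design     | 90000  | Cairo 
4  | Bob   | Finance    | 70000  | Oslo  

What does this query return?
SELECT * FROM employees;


SELECT * returns all 4 rows with all columns

4 rows:
1, Frank, Legal, 70000, Dublin
2, Iris, HR, 120000, London
3, Grace, Design, 90000, Cairo
4, Bob, Finance, 70000, Oslo


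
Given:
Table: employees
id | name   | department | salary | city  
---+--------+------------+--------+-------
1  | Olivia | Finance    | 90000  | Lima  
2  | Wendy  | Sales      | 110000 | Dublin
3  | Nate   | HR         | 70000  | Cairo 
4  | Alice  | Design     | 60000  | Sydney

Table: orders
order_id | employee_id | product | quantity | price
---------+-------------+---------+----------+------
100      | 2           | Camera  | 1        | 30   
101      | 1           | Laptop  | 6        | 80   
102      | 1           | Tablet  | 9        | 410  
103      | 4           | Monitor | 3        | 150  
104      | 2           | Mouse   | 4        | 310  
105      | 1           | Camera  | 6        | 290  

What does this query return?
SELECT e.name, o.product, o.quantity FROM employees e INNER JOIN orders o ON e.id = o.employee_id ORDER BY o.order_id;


Joining employees.id = orders.employee_id:
  employee Wendy (id=2) -> order Camera
  employee Olivia (id=1) -> order Laptop
  employee Olivia (id=1) -> order Tablet
  employee Alice (id=4) -> order Monitor
  employee Wendy (id=2) -> order Mouse
  employee Olivia (id=1) -> order Camera


6 rows:
Wendy, Camera, 1
Olivia, Laptop, 6
Olivia, Tablet, 9
Alice, Monitor, 3
Wendy, Mouse, 4
Olivia, Camera, 6


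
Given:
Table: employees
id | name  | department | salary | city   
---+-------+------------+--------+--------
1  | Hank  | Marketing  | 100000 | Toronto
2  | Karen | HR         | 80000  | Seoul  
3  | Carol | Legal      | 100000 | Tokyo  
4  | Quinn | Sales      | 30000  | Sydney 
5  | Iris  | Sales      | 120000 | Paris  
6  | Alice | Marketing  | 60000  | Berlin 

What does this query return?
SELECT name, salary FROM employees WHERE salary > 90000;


Filtering: salary > 90000
Matching: 3 rows

3 rows:
Hank, 100000
Carol, 100000
Iris, 120000


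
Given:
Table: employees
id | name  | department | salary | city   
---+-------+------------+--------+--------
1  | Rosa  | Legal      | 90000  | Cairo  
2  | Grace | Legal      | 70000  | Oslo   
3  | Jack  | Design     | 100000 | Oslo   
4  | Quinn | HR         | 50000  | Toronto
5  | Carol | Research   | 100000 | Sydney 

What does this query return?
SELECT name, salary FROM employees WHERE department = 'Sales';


Filtering: department = 'Sales'
Matching rows: 0

Empty result set (0 rows)


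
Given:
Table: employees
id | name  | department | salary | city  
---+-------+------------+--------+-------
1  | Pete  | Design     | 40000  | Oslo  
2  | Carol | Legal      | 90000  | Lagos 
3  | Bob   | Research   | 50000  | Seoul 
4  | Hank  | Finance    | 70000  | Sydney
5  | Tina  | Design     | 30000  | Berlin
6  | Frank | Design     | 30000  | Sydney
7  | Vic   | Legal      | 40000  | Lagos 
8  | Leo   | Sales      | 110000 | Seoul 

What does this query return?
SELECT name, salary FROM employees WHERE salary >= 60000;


Filtering: salary >= 60000
Matching: 3 rows

3 rows:
Carol, 90000
Hank, 70000
Leo, 110000


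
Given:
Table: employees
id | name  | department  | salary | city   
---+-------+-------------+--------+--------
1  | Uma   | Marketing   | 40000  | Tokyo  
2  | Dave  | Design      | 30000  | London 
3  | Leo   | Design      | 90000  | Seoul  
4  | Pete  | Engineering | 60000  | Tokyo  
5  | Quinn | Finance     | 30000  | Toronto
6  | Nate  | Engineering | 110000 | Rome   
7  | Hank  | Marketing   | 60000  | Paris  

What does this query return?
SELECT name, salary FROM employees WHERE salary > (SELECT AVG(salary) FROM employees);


Subquery: AVG(salary) = 60000.0
Filtering: salary > 60000.0
  Leo (90000) -> MATCH
  Nate (110000) -> MATCH


2 rows:
Leo, 90000
Nate, 110000


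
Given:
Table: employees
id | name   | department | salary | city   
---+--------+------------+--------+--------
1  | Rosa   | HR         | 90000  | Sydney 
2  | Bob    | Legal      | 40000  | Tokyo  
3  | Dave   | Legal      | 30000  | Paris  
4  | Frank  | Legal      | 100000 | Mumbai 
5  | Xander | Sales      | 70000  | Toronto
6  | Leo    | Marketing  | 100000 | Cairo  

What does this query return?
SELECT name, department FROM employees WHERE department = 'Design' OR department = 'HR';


Filtering: department = 'Design' OR 'HR'
Matching: 1 rows

1 rows:
Rosa, HR


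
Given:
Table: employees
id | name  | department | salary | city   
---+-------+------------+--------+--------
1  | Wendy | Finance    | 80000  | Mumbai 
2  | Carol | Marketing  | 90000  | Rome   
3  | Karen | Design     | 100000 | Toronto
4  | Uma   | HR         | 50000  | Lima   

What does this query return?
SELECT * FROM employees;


SELECT * returns all 4 rows with all columns

4 rows:
1, Wendy, Finance, 80000, Mumbai
2, Carol, Marketing, 90000, Rome
3, Karen, Design, 100000, Toronto
4, Uma, HR, 50000, Lima


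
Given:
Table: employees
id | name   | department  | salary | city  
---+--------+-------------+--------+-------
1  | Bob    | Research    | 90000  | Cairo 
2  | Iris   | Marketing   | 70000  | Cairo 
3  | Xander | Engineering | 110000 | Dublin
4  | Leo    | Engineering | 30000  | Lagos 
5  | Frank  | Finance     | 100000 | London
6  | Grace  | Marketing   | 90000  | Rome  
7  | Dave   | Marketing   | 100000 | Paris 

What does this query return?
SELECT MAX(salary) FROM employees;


Salaries: 90000, 70000, 110000, 30000, 100000, 90000, 100000
MAX = 110000

110000


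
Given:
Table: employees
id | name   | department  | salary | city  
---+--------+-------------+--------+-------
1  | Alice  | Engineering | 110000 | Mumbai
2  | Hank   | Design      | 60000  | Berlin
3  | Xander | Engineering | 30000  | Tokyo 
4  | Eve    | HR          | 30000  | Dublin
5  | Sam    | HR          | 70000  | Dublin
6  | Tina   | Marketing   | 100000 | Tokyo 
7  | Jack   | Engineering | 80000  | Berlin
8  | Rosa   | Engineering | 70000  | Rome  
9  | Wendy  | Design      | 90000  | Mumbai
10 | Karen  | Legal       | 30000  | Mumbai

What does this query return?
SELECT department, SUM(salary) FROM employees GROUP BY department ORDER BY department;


Summing salary within each department:
  Design: 60000 + 90000 = 150000
  Engineering: 110000 + 30000 + 80000 + 70000 = 290000
  HR: 30000 + 70000 = 100000
  Legal: 30000 = 30000
  Marketing: 100000 = 100000


5 groups:
Design, 150000
Engineering, 290000
HR, 100000
Legal, 30000
Marketing, 100000


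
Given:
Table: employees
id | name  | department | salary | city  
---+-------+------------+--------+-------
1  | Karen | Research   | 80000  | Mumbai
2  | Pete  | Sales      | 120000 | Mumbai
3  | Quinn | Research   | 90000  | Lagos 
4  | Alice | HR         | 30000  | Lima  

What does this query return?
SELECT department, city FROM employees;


Projecting columns: department, city

4 rows:
Research, Mumbai
Sales, Mumbai
Research, Lagos
HR, Lima


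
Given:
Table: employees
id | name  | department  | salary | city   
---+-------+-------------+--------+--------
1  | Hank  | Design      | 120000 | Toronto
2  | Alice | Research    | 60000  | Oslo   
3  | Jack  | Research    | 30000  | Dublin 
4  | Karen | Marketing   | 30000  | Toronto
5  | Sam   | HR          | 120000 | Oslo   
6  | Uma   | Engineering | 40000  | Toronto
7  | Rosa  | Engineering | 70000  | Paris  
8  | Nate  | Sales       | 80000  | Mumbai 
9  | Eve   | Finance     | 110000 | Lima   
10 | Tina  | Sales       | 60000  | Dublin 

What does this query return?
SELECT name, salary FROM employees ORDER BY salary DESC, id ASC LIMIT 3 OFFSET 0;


Sort by salary DESC (id ASC tiebreak), then skip 0 and take 3
Rows 1 through 3

3 rows:
Hank, 120000
Sam, 120000
Eve, 110000


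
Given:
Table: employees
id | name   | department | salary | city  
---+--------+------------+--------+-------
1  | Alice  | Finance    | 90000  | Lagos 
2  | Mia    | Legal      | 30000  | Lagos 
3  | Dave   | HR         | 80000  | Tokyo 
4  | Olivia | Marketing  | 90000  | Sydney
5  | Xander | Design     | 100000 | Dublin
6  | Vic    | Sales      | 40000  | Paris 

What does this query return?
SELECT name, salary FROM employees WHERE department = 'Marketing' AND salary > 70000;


Filtering: department = 'Marketing' AND salary > 70000
Matching: 1 rows

1 rows:
Olivia, 90000


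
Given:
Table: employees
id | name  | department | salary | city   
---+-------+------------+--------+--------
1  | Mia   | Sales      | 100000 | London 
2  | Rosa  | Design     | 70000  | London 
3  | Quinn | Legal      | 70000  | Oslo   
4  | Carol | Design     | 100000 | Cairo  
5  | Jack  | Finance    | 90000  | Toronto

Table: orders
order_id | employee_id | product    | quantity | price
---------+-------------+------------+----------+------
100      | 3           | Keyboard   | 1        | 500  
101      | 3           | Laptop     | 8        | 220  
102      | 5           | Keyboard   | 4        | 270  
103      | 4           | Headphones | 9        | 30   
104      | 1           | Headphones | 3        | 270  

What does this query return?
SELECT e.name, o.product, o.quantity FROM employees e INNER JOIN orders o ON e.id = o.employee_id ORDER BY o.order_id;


Joining employees.id = orders.employee_id:
  employee Quinn (id=3) -> order Keyboard
  employee Quinn (id=3) -> order Laptop
  employee Jack (id=5) -> order Keyboard
  employee Carol (id=4) -> order Headphones
  employee Mia (id=1) -> order Headphones


5 rows:
Quinn, Keyboard, 1
Quinn, Laptop, 8
Jack, Keyboard, 4
Carol, Headphones, 9
Mia, Headphones, 3


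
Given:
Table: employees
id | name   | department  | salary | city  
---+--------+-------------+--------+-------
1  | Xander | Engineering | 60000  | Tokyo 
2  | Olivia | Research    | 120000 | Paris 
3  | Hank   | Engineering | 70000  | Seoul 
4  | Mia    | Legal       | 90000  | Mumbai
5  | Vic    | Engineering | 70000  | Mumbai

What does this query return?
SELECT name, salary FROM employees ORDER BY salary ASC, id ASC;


Sorting by salary ASC, then id ASC for ties

5 rows:
Xander, 60000
Hank, 70000
Vic, 70000
Mia, 90000
Olivia, 120000


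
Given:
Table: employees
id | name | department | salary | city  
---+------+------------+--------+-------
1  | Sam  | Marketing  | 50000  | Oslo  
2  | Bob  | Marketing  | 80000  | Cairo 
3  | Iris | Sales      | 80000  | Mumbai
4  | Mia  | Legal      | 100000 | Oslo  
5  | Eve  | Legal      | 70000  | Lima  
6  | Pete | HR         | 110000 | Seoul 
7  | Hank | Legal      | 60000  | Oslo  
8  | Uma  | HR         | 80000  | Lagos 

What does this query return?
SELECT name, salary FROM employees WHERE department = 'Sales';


Filtering: department = 'Sales'
Matching rows: 1

1 rows:
Iris, 80000


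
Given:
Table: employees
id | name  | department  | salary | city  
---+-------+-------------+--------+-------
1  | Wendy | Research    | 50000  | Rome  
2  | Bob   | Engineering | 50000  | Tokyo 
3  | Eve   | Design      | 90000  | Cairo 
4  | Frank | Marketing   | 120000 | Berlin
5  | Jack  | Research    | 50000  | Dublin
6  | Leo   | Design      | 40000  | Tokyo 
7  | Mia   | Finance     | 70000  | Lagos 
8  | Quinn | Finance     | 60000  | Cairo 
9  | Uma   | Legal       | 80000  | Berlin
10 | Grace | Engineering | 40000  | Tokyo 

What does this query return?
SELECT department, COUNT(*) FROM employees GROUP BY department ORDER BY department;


Assigning each row to its department group:
  Wendy -> Research
  Bob -> Engineering
  Eve -> Design
  Frank -> Marketing
  Jack -> Research
  Leo -> Design
  Mia -> Finance
  Quinn -> Finance
  Uma -> Legal
  Grace -> Engineering


6 groups:
Design, 2
Engineering, 2
Finance, 2
Legal, 1
Marketing, 1
Research, 2


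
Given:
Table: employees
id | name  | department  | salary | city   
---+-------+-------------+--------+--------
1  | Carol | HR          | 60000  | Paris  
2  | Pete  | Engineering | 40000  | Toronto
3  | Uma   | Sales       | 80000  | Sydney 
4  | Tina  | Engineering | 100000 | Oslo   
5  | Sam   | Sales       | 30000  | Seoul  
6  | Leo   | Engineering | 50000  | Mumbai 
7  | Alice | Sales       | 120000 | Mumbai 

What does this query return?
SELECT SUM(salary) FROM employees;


SUM(salary) = 60000 + 40000 + 80000 + 100000 + 30000 + 50000 + 120000 = 480000

480000


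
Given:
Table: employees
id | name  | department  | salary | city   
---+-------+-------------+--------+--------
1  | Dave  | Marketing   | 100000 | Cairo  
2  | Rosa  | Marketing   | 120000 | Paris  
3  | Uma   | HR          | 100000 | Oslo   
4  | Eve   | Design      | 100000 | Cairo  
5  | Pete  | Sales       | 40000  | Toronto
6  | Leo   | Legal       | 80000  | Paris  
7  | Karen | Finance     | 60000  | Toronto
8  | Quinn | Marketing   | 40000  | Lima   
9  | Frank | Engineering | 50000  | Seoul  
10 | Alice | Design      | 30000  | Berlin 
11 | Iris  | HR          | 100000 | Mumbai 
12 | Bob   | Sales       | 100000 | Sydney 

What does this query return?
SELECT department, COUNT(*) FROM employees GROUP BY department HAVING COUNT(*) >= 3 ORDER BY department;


Groups with count >= 3:
  Marketing: 3 -> PASS
  Design: 2 -> filtered out
  Engineering: 1 -> filtered out
  Finance: 1 -> filtered out
  HR: 2 -> filtered out
  Legal: 1 -> filtered out
  Sales: 2 -> filtered out


1 groups:
Marketing, 3


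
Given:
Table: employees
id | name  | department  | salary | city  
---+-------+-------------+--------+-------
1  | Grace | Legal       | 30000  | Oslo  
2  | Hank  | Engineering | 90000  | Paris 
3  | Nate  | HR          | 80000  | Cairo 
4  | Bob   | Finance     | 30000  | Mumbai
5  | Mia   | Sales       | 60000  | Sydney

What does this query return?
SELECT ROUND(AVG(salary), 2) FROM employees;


SUM(salary) = 290000
COUNT = 5
ROUND(AVG, 2) = ROUND(290000 / 5, 2) = 58000.0

58000.0


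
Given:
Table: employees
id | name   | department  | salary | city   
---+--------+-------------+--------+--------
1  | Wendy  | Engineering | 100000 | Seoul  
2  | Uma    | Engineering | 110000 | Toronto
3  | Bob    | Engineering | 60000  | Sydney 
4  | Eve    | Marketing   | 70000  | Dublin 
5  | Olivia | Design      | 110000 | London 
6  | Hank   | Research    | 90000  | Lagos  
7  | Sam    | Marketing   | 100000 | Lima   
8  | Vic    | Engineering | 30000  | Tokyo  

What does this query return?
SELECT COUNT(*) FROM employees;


COUNT(*) counts all rows

8


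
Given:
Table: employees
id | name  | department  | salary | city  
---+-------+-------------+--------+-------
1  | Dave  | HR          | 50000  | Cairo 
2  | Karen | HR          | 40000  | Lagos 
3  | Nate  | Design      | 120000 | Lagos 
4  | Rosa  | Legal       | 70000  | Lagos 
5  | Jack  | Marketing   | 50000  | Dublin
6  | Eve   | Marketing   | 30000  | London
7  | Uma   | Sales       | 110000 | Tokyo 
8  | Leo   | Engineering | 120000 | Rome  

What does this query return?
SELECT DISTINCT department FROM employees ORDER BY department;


All 'department' values (row order): HR, HR, Design, Legal, Marketing, Marketing, Sales, Engineering
Removing duplicates leaves 6 unique value(s).

6 values:
Design
Engineering
HR
Legal
Marketing
Sales


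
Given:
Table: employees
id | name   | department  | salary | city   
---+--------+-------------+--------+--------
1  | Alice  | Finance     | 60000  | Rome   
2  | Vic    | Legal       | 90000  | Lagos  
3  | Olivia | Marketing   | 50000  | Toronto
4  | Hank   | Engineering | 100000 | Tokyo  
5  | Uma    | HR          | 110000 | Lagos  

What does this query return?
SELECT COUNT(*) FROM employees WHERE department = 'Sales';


Counting rows where department = 'Sales'


0


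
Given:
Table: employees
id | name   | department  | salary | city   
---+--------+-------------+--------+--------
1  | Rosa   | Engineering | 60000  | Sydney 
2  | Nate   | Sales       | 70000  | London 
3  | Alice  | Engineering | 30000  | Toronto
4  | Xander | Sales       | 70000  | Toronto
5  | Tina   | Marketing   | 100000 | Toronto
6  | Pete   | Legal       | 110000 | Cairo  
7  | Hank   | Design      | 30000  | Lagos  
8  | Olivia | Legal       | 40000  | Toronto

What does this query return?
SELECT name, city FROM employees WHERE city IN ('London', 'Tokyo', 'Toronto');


Filtering: city IN ('London', 'Tokyo', 'Toronto')
Matching: 5 rows

5 rows:
Nate, London
Alice, Toronto
Xander, Toronto
Tina, Toronto
Olivia, Toronto


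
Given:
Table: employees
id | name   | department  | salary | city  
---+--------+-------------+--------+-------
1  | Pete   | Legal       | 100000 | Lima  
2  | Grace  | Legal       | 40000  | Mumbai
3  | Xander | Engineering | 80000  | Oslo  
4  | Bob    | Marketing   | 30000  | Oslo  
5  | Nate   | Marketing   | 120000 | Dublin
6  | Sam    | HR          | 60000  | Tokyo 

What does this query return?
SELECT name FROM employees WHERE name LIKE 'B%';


LIKE 'B%' matches names starting with 'B'
Matching: 1

1 rows:
Bob


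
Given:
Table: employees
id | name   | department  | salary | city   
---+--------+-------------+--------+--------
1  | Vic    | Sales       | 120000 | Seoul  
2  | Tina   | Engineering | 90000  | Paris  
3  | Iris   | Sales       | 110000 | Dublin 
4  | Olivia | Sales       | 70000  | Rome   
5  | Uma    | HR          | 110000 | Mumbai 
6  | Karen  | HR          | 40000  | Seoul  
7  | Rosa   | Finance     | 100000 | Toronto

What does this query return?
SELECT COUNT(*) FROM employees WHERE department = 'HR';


Counting rows where department = 'HR'
  Uma -> MATCH
  Karen -> MATCH


2


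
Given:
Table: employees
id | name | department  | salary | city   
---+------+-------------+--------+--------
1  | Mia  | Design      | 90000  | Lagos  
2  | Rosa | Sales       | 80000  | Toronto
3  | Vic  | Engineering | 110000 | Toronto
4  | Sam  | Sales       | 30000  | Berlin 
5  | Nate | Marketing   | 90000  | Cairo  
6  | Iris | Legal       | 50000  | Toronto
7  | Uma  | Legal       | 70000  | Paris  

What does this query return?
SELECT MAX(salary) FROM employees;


Salaries: 90000, 80000, 110000, 30000, 90000, 50000, 70000
MAX = 110000

110000


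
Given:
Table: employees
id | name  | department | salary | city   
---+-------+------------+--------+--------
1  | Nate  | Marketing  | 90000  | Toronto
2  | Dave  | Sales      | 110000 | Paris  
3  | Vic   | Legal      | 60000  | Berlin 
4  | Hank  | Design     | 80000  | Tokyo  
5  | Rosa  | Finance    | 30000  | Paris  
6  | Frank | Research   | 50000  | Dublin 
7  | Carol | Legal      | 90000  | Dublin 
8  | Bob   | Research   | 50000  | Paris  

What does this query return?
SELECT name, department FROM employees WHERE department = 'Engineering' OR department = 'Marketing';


Filtering: department = 'Engineering' OR 'Marketing'
Matching: 1 rows

1 rows:
Nate, Marketing


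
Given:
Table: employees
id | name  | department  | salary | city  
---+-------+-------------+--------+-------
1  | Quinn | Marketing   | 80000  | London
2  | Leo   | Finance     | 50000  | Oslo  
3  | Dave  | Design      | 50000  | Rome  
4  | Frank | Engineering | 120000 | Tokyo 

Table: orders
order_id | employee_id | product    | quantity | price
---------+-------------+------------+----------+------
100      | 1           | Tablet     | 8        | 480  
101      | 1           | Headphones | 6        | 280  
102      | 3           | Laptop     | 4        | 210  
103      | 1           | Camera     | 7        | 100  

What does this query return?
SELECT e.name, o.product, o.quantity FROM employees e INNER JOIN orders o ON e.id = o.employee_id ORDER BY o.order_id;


Joining employees.id = orders.employee_id:
  employee Quinn (id=1) -> order Tablet
  employee Quinn (id=1) -> order Headphones
  employee Dave (id=3) -> order Laptop
  employee Quinn (id=1) -> order Camera


4 rows:
Quinn, Tablet, 8
Quinn, Headphones, 6
Dave, Laptop, 4
Quinn, Camera, 7


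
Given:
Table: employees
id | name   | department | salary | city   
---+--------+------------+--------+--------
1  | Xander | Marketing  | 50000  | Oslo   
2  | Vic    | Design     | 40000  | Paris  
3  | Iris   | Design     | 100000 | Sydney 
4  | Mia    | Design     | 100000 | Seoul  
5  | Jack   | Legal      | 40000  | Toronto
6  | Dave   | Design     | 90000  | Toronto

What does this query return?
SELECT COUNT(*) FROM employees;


COUNT(*) counts all rows

6


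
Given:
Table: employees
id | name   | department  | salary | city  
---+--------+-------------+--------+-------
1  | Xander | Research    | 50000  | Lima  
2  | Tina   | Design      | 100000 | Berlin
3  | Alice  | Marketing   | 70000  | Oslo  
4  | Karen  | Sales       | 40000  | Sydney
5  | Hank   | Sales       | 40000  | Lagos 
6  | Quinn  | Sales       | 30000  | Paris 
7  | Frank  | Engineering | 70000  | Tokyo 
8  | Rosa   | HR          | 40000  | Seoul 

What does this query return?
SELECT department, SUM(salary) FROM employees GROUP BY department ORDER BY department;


Summing salary within each department:
  Design: 100000 = 100000
  Engineering: 70000 = 70000
  HR: 40000 = 40000
  Marketing: 70000 = 70000
  Research: 50000 = 50000
  Sales: 40000 + 40000 + 30000 = 110000


6 groups:
Design, 100000
Engineering, 70000
HR, 40000
Marketing, 70000
Research, 50000
Sales, 110000


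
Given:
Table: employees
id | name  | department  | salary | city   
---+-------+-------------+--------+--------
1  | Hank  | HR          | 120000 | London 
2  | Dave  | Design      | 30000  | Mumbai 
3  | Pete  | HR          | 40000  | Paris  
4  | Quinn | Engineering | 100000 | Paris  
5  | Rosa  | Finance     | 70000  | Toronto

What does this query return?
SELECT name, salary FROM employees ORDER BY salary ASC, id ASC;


Sorting by salary ASC, then id ASC for ties

5 rows:
Dave, 30000
Pete, 40000
Rosa, 70000
Quinn, 100000
Hank, 120000


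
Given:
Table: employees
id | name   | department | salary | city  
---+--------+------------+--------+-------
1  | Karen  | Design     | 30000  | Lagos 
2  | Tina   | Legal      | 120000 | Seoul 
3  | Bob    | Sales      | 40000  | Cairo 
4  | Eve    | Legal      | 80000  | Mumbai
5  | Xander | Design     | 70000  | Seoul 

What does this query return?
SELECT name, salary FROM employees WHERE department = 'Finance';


Filtering: department = 'Finance'
Matching rows: 0

Empty result set (0 rows)


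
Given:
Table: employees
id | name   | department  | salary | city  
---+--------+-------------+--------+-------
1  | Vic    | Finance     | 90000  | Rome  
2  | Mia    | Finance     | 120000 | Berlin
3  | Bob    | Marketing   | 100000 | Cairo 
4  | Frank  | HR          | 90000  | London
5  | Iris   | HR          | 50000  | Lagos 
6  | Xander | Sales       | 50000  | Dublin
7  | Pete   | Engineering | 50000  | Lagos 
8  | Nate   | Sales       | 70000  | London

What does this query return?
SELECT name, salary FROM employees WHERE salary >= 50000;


Filtering: salary >= 50000
Matching: 8 rows

8 rows:
Vic, 90000
Mia, 120000
Bob, 100000
Frank, 90000
Iris, 50000
Xander, 50000
Pete, 50000
Nate, 70000


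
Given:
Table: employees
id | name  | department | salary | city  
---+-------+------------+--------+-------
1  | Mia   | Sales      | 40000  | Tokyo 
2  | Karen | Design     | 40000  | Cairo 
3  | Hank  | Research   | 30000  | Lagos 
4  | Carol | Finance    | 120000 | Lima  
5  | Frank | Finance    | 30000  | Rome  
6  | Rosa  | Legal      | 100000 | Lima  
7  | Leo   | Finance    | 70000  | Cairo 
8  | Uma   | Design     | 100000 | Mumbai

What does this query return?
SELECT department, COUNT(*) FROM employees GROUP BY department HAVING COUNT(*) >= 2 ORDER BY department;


Groups with count >= 2:
  Design: 2 -> PASS
  Finance: 3 -> PASS
  Legal: 1 -> filtered out
  Research: 1 -> filtered out
  Sales: 1 -> filtered out


2 groups:
Design, 2
Finance, 3


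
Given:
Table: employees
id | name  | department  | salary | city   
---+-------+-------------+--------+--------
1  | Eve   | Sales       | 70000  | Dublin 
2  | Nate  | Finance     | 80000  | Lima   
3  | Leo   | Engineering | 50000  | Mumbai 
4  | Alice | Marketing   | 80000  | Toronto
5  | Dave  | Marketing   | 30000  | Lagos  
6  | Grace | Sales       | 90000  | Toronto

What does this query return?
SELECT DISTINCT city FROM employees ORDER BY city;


All 'city' values (row order): Dublin, Lima, Mumbai, Toronto, Lagos, Toronto
Removing duplicates leaves 5 unique value(s).

5 values:
Dublin
Lagos
Lima
Mumbai
Toronto


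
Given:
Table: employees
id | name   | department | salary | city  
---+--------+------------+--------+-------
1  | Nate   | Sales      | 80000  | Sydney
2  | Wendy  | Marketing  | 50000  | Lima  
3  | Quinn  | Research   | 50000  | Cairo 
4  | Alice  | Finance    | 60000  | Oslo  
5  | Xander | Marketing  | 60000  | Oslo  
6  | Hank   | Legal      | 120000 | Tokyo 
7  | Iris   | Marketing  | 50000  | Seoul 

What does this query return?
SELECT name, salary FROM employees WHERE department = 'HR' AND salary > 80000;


Filtering: department = 'HR' AND salary > 80000
Matching: 0 rows

Empty result set (0 rows)


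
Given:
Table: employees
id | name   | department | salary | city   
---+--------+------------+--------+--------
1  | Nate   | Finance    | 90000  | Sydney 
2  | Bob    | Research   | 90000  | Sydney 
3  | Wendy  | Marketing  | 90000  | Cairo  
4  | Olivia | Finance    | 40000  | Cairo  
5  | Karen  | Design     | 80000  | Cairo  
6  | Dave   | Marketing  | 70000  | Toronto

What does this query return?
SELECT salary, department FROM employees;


Projecting columns: salary, department

6 rows:
90000, Finance
90000, Research
90000, Marketing
40000, Finance
80000, Design
70000, Marketing


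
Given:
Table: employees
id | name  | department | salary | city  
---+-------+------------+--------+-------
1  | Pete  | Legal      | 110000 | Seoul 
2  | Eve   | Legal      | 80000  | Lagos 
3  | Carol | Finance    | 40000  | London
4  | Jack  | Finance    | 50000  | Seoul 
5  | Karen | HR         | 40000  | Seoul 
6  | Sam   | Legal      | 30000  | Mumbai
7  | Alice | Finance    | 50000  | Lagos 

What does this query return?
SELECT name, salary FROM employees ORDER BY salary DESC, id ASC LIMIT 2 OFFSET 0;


Sort by salary DESC (id ASC tiebreak), then skip 0 and take 2
Rows 1 through 2

2 rows:
Pete, 110000
Eve, 80000


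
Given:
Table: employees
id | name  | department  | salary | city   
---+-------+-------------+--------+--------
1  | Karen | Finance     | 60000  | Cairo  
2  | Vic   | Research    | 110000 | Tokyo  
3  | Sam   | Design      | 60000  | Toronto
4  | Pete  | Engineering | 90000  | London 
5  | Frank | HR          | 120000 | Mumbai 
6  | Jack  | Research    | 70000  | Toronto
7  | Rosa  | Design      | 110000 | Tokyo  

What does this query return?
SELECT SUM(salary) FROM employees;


SUM(salary) = 60000 + 110000 + 60000 + 90000 + 120000 + 70000 + 110000 = 620000

620000


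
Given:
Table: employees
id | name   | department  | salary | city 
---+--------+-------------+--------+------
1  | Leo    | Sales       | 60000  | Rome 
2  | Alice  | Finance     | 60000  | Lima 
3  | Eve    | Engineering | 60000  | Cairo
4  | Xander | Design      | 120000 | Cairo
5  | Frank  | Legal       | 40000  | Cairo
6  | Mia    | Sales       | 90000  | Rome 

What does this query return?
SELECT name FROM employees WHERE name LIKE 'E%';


LIKE 'E%' matches names starting with 'E'
Matching: 1

1 rows:
Eve


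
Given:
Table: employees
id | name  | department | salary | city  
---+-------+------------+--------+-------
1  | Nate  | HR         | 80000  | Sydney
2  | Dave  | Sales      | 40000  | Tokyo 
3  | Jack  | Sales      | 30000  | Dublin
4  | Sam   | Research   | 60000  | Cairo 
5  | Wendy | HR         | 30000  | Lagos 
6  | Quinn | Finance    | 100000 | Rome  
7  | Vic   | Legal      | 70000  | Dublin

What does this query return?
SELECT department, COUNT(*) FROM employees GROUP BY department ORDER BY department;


Assigning each row to its department group:
  Nate -> HR
  Dave -> Sales
  Jack -> Sales
  Sam -> Research
  Wendy -> HR
  Quinn -> Finance
  Vic -> Legal


5 groups:
Finance, 1
HR, 2
Legal, 1
Research, 1
Sales, 2


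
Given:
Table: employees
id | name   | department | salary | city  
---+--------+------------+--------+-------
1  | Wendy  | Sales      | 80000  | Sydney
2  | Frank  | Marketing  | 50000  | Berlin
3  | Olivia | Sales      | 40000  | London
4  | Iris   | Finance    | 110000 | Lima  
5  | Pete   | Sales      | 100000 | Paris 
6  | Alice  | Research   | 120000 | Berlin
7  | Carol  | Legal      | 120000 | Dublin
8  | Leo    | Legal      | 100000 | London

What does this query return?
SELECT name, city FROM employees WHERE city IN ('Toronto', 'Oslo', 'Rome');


Filtering: city IN ('Toronto', 'Oslo', 'Rome')
Matching: 0 rows

Empty result set (0 rows)


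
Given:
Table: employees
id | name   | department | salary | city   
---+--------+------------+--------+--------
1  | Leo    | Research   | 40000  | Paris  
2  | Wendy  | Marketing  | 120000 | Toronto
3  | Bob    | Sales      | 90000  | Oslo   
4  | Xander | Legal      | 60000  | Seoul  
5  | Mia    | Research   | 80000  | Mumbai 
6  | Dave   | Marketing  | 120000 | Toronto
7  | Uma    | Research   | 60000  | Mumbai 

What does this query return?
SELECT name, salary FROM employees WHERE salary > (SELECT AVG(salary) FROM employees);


Subquery: AVG(salary) = 81428.57
Filtering: salary > 81428.57
  Wendy (120000) -> MATCH
  Bob (90000) -> MATCH
  Dave (120000) -> MATCH


3 rows:
Wendy, 120000
Bob, 90000
Dave, 120000


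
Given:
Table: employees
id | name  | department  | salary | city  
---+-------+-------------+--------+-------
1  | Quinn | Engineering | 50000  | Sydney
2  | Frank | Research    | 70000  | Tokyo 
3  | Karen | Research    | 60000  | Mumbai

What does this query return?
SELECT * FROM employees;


SELECT * returns all 3 rows with all columns

3 rows:
1, Quinn, Engineering, 50000, Sydney
2, Frank, Research, 70000, Tokyo
3, Karen, Research, 60000, Mumbai


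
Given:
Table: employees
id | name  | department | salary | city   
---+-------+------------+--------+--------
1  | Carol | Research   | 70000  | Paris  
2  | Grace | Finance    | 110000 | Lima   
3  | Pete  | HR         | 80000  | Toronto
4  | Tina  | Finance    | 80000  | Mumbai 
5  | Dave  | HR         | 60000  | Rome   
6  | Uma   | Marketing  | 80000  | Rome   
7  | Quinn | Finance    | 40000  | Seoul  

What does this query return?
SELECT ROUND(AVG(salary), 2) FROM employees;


SUM(salary) = 520000
COUNT = 7
ROUND(AVG, 2) = ROUND(520000 / 7, 2) = 74285.71

74285.71


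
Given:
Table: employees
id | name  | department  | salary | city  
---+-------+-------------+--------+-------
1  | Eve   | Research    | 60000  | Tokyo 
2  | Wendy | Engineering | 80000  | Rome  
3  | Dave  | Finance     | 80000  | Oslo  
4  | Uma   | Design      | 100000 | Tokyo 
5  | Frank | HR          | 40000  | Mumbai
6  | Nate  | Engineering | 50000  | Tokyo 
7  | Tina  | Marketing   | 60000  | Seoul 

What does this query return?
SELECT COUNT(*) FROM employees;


COUNT(*) counts all rows

7


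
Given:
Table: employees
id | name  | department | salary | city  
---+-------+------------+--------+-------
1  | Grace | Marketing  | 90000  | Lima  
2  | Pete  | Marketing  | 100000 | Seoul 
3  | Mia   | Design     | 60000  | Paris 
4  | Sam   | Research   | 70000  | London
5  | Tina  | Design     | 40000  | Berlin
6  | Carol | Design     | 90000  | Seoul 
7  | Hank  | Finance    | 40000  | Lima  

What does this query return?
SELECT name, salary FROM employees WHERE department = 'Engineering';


Filtering: department = 'Engineering'
Matching rows: 0

Empty result set (0 rows)


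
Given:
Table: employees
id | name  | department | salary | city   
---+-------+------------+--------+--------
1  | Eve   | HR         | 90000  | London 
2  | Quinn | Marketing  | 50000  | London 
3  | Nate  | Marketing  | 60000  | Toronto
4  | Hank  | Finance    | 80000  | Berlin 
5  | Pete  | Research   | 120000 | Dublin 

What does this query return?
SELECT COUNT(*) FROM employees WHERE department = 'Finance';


Counting rows where department = 'Finance'
  Hank -> MATCH


1


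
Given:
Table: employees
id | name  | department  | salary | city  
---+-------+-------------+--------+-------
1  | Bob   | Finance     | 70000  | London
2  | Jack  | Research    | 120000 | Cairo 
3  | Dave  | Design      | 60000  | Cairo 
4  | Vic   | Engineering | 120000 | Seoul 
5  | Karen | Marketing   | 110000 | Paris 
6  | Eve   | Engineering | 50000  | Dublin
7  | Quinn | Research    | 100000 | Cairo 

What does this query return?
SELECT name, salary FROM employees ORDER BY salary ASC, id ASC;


Sorting by salary ASC, then id ASC for ties

7 rows:
Eve, 50000
Dave, 60000
Bob, 70000
Quinn, 100000
Karen, 110000
Jack, 120000
Vic, 120000
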